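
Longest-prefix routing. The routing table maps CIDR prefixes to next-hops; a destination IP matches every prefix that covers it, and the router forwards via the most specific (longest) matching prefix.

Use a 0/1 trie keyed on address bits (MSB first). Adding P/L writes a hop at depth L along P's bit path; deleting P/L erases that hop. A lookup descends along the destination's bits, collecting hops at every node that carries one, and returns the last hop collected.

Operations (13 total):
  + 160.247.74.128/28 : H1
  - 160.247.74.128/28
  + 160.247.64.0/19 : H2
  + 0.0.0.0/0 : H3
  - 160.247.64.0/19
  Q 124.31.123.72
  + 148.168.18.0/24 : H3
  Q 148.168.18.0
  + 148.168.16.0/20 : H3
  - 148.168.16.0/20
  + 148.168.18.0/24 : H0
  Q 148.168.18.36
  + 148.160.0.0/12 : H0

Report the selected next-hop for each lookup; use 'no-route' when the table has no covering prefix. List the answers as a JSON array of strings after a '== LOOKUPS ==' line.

Trace:
  + 160.247.74.128/28 (H1) depth=28
  del 160.247.74.128/28 (clear depth 28)
  + 160.247.64.0/19 (H2) depth=19
  + 0.0.0.0/0 (H3) depth=0
  del 160.247.64.0/19 (clear depth 19)
  ? 124.31.123.72  path d0:H3  best=H3
  + 148.168.18.0/24 (H3) depth=24
  ? 148.168.18.0  path d0:H3→d1:-→d2:-→d3:-→d4:-→d5:-→d6:-→d7:-→d8:-→d9:-→d10:-→d11:-→d12:-→d13:-→d14:-→d15:-→d16:-→d17:-→d18:-→d19:-→d20:-→d21:-→d22:-→d23:-→d24:H3  best=H3
  + 148.168.16.0/20 (H3) depth=20
  del 148.168.16.0/20 (clear depth 20)
  + 148.168.18.0/24 (H0) depth=24
  ? 148.168.18.36  path d0:H3→d1:-→d2:-→d3:-→d4:-→d5:-→d6:-→d7:-→d8:-→d9:-→d10:-→d11:-→d12:-→d13:-→d14:-→d15:-→d16:-→d17:-→d18:-→d19:-→d20:-→d21:-→d22:-→d23:-→d24:H0  best=H0
  + 148.160.0.0/12 (H0) depth=12

== LOOKUPS ==
["H3","H3","H0"]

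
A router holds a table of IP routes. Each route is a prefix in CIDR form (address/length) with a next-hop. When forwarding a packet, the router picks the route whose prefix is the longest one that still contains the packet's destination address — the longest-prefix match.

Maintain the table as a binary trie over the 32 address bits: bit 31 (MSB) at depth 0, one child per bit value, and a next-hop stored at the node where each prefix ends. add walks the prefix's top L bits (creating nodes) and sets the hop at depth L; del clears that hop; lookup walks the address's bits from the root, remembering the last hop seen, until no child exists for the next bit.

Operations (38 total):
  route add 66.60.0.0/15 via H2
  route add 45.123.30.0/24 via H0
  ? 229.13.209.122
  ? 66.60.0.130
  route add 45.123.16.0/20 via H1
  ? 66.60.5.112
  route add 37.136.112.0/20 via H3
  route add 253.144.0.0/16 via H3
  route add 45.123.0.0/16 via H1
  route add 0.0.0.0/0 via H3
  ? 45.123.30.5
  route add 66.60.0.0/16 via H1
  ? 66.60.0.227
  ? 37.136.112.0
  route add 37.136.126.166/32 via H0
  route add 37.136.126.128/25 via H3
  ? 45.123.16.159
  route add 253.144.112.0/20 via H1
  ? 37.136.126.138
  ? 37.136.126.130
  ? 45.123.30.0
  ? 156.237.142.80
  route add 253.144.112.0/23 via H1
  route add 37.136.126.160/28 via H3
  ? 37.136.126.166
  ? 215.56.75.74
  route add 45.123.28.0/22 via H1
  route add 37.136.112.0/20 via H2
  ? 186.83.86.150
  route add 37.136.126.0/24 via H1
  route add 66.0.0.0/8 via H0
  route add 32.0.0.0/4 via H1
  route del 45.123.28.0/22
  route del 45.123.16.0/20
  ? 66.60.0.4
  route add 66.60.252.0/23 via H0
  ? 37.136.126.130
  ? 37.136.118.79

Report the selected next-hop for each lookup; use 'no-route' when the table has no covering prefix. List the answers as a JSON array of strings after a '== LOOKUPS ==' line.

Process each operation:
  + 66.60.0.0/15 (H2) depth=15
  + 45.123.30.0/24 (H0) depth=24
  ? 229.13.209.122  path d0:-  best=no-route
  ? 66.60.0.130  path d0:-→d1:-→d2:-→d3:-→d4:-→d5:-→d6:-→d7:-→d8:-→d9:-→d10:-→d11:-→d12:-→d13:-→d14:-→d15:H2  best=H2
  + 45.123.16.0/20 (H1) depth=20
  ? 66.60.5.112  path d0:-→d1:-→d2:-→d3:-→d4:-→d5:-→d6:-→d7:-→d8:-→d9:-→d10:-→d11:-→d12:-→d13:-→d14:-→d15:H2  best=H2
  + 37.136.112.0/20 (H3) depth=20
  + 253.144.0.0/16 (H3) depth=16
  + 45.123.0.0/16 (H1) depth=16
  + 0.0.0.0/0 (H3) depth=0
  ? 45.123.30.5  path d0:H3→d1:-→d2:-→d3:-→d4:-→d5:-→d6:-→d7:-→d8:-→d9:-→d10:-→d11:-→d12:-→d13:-→d14:-→d15:-→d16:H1→d17:-→d18:-→d19:-→d20:H1→d21:-→d22:-→d23:-→d24:H0  best=H0
  + 66.60.0.0/16 (H1) depth=16
  ? 66.60.0.227  path d0:H3→d1:-→d2:-→d3:-→d4:-→d5:-→d6:-→d7:-→d8:-→d9:-→d10:-→d11:-→d12:-→d13:-→d14:-→d15:H2→d16:H1  best=H1
  ? 37.136.112.0  path d0:H3→d1:-→d2:-→d3:-→d4:-→d5:-→d6:-→d7:-→d8:-→d9:-→d10:-→d11:-→d12:-→d13:-→d14:-→d15:-→d16:-→d17:-→d18:-→d19:-→d20:H3  best=H3
  + 37.136.126.166/32 (H0) depth=32
  + 37.136.126.128/25 (H3) depth=25
  ? 45.123.16.159  path d0:H3→d1:-→d2:-→d3:-→d4:-→d5:-→d6:-→d7:-→d8:-→d9:-→d10:-→d11:-→d12:-→d13:-→d14:-→d15:-→d16:H1→d17:-→d18:-→d19:-→d20:H1  best=H1
  + 253.144.112.0/20 (H1) depth=20
  ? 37.136.126.138  path d0:H3→d1:-→d2:-→d3:-→d4:-→d5:-→d6:-→d7:-→d8:-→d9:-→d10:-→d11:-→d12:-→d13:-→d14:-→d15:-→d16:-→d17:-→d18:-→d19:-→d20:H3→d21:-→d22:-→d23:-→d24:-→d25:H3→d26:-  best=H3
  ? 37.136.126.130  path d0:H3→d1:-→d2:-→d3:-→d4:-→d5:-→d6:-→d7:-→d8:-→d9:-→d10:-→d11:-→d12:-→d13:-→d14:-→d15:-→d16:-→d17:-→d18:-→d19:-→d20:H3→d21:-→d22:-→d23:-→d24:-→d25:H3→d26:-  best=H3
  ? 45.123.30.0  path d0:H3→d1:-→d2:-→d3:-→d4:-→d5:-→d6:-→d7:-→d8:-→d9:-→d10:-→d11:-→d12:-→d13:-→d14:-→d15:-→d16:H1→d17:-→d18:-→d19:-→d20:H1→d21:-→d22:-→d23:-→d24:H0  best=H0
  ? 156.237.142.80  path d0:H3→d1:-  best=H3
  + 253.144.112.0/23 (H1) depth=23
  + 37.136.126.160/28 (H3) depth=28
  ? 37.136.126.166  path d0:H3→d1:-→d2:-→d3:-→d4:-→d5:-→d6:-→d7:-→d8:-→d9:-→d10:-→d11:-→d12:-→d13:-→d14:-→d15:-→d16:-→d17:-→d18:-→d19:-→d20:H3→d21:-→d22:-→d23:-→d24:-→d25:H3→d26:-→d27:-→d28:H3→d29:-→d30:-→d31:-→d32:H0  best=H0
  ? 215.56.75.74  path d0:H3→d1:-→d2:-  best=H3
  + 45.123.28.0/22 (H1) depth=22
  + 37.136.112.0/20 (H2) depth=20
  ? 186.83.86.150  path d0:H3→d1:-  best=H3
  + 37.136.126.0/24 (H1) depth=24
  + 66.0.0.0/8 (H0) depth=8
  + 32.0.0.0/4 (H1) depth=4
  del 45.123.28.0/22 (clear depth 22)
  del 45.123.16.0/20 (clear depth 20)
  ? 66.60.0.4  path d0:H3→d1:-→d2:-→d3:-→d4:-→d5:-→d6:-→d7:-→d8:H0→d9:-→d10:-→d11:-→d12:-→d13:-→d14:-→d15:H2→d16:H1  best=H1
  + 66.60.252.0/23 (H0) depth=23
  ? 37.136.126.130  path d0:H3→d1:-→d2:-→d3:-→d4:H1→d5:-→d6:-→d7:-→d8:-→d9:-→d10:-→d11:-→d12:-→d13:-→d14:-→d15:-→d16:-→d17:-→d18:-→d19:-→d20:H2→d21:-→d22:-→d23:-→d24:H1→d25:H3→d26:-  best=H3
  ? 37.136.118.79  path d0:H3→d1:-→d2:-→d3:-→d4:H1→d5:-→d6:-→d7:-→d8:-→d9:-→d10:-→d11:-→d12:-→d13:-→d14:-→d15:-→d16:-→d17:-→d18:-→d19:-→d20:H2  best=H2

== LOOKUPS ==
["no-route","H2","H2","H0","H1","H3","H1","H3","H3","H0","H3","H0","H3","H3","H1","H3","H2"]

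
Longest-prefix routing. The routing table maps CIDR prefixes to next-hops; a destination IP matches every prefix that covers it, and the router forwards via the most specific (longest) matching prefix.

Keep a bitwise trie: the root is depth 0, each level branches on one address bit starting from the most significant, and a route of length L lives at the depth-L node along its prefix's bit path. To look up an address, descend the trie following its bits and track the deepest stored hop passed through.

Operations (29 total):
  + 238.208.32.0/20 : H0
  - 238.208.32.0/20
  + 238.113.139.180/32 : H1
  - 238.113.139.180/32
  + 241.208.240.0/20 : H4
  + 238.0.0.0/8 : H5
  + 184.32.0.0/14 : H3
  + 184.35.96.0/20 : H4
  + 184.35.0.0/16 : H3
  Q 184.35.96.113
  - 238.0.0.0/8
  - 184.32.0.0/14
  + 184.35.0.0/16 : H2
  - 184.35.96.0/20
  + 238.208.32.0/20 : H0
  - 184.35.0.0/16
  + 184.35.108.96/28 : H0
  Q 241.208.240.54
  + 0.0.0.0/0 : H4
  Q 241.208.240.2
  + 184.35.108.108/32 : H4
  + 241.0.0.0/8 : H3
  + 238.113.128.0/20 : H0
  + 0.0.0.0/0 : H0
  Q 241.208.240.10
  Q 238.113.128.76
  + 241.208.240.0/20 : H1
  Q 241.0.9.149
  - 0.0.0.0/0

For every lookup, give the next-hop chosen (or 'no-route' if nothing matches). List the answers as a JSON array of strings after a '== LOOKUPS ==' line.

Process each operation:
  add 238.208.32.0/20 -> H0 at depth 20
  del 238.208.32.0/20 (clear depth 20)
  add 238.113.139.180/32 -> H1 at depth 32
  del 238.113.139.180/32 (clear depth 32)
  add 241.208.240.0/20 -> H4 at depth 20
  add 238.0.0.0/8 -> H5 at depth 8
  add 184.32.0.0/14 -> H3 at depth 14
  add 184.35.96.0/20 -> H4 at depth 20
  add 184.35.0.0/16 -> H3 at depth 16
  lookup 184.35.96.113: bits 10111000001000110110 walk d0:-→d1:-→d2:-→d3:-→d4:-→d5:-→d6:-→d7:-→d8:-→d9:-→d10:-→d11:-→d12:-→d13:-→d14:H3→d15:-→d16:H3→d17:-→d18:-→d19:-→d20:H4 -> H4
  del 238.0.0.0/8 (clear depth 8)
  del 184.32.0.0/14 (clear depth 14)
  add 184.35.0.0/16 -> H2 at depth 16
  del 184.35.96.0/20 (clear depth 20)
  add 238.208.32.0/20 -> H0 at depth 20
  del 184.35.0.0/16 (clear depth 16)
  add 184.35.108.96/28 -> H0 at depth 28
  lookup 241.208.240.54: bits 11110001110100001111 walk d0:-→d1:-→d2:-→d3:-→d4:-→d5:-→d6:-→d7:-→d8:-→d9:-→d10:-→d11:-→d12:-→d13:-→d14:-→d15:-→d16:-→d17:-→d18:-→d19:-→d20:H4 -> H4
  add 0.0.0.0/0 -> H4 at depth 0
  lookup 241.208.240.2: bits 11110001110100001111 walk d0:H4→d1:-→d2:-→d3:-→d4:-→d5:-→d6:-→d7:-→d8:-→d9:-→d10:-→d11:-→d12:-→d13:-→d14:-→d15:-→d16:-→d17:-→d18:-→d19:-→d20:H4 -> H4
  add 184.35.108.108/32 -> H4 at depth 32
  add 241.0.0.0/8 -> H3 at depth 8
  add 238.113.128.0/20 -> H0 at depth 20
  add 0.0.0.0/0 -> H0 at depth 0
  lookup 241.208.240.10: bits 11110001110100001111 walk d0:H0→d1:-→d2:-→d3:-→d4:-→d5:-→d6:-→d7:-→d8:H3→d9:-→d10:-→d11:-→d12:-→d13:-→d14:-→d15:-→d16:-→d17:-→d18:-→d19:-→d20:H4 -> H4
  lookup 238.113.128.76: bits 11101110011100011000 walk d0:H0→d1:-→d2:-→d3:-→d4:-→d5:-→d6:-→d7:-→d8:-→d9:-→d10:-→d11:-→d12:-→d13:-→d14:-→d15:-→d16:-→d17:-→d18:-→d19:-→d20:H0 -> H0
  add 241.208.240.0/20 -> H1 at depth 20
  lookup 241.0.9.149: bits 11110001 walk d0:H0→d1:-→d2:-→d3:-→d4:-→d5:-→d6:-→d7:-→d8:H3 -> H3
  del 0.0.0.0/0 (clear depth 0)

== LOOKUPS ==
["H4","H4","H4","H4","H0","H3"]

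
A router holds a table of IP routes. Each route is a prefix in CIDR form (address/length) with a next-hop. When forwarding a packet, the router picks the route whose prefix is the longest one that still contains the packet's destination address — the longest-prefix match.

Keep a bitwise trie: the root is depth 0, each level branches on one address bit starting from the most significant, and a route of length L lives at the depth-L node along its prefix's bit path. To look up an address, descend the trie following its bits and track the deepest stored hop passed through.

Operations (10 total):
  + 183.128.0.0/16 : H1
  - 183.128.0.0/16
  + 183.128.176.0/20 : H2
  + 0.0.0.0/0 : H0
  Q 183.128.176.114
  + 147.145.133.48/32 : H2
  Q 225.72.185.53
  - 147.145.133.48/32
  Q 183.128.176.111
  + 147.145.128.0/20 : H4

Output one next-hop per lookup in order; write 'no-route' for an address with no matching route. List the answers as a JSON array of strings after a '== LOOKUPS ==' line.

Process each operation:
  add 183.128.0.0/16 -> H1 at depth 16
  del 183.128.0.0/16 (clear depth 16)
  add 183.128.176.0/20 -> H2 at depth 20
  add 0.0.0.0/0 -> H0 at depth 0
  Q 183.128.176.114: descend 10110111100000001011 ; hops seen [H0,H2] ; pick H2
  add 147.145.133.48/32 -> H2 at depth 32
  Q 225.72.185.53: descend 1 ; hops seen [H0] ; pick H0
  del 147.145.133.48/32 (clear depth 32)
  Q 183.128.176.111: descend 10110111100000001011 ; hops seen [H0,H2] ; pick H2
  add 147.145.128.0/20 -> H4 at depth 20

== LOOKUPS ==
["H2","H0","H2"]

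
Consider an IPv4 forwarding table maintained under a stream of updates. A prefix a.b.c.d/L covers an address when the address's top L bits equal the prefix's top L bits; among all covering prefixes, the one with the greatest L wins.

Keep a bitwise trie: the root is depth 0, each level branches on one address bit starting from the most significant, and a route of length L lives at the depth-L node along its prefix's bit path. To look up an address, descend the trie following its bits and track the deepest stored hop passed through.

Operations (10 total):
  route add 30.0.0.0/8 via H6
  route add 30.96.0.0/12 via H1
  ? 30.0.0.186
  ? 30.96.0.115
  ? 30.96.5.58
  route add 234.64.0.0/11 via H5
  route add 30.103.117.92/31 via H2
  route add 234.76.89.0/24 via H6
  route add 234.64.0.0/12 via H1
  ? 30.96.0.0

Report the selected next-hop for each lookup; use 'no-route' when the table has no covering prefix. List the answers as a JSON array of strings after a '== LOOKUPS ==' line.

Trace:
  + 30.0.0.0/8 (H6) depth=8
  + 30.96.0.0/12 (H1) depth=12
  ? 30.0.0.186  path d0:-→d1:-→d2:-→d3:-→d4:-→d5:-→d6:-→d7:-→d8:H6→d9:-  best=H6
  ? 30.96.0.115  path d0:-→d1:-→d2:-→d3:-→d4:-→d5:-→d6:-→d7:-→d8:H6→d9:-→d10:-→d11:-→d12:H1  best=H1
  ? 30.96.5.58  path d0:-→d1:-→d2:-→d3:-→d4:-→d5:-→d6:-→d7:-→d8:H6→d9:-→d10:-→d11:-→d12:H1  best=H1
  + 234.64.0.0/11 (H5) depth=11
  + 30.103.117.92/31 (H2) depth=31
  + 234.76.89.0/24 (H6) depth=24
  + 234.64.0.0/12 (H1) depth=12
  ? 30.96.0.0  path d0:-→d1:-→d2:-→d3:-→d4:-→d5:-→d6:-→d7:-→d8:H6→d9:-→d10:-→d11:-→d12:H1→d13:-  best=H1

== LOOKUPS ==
["H6","H1","H1","H1"]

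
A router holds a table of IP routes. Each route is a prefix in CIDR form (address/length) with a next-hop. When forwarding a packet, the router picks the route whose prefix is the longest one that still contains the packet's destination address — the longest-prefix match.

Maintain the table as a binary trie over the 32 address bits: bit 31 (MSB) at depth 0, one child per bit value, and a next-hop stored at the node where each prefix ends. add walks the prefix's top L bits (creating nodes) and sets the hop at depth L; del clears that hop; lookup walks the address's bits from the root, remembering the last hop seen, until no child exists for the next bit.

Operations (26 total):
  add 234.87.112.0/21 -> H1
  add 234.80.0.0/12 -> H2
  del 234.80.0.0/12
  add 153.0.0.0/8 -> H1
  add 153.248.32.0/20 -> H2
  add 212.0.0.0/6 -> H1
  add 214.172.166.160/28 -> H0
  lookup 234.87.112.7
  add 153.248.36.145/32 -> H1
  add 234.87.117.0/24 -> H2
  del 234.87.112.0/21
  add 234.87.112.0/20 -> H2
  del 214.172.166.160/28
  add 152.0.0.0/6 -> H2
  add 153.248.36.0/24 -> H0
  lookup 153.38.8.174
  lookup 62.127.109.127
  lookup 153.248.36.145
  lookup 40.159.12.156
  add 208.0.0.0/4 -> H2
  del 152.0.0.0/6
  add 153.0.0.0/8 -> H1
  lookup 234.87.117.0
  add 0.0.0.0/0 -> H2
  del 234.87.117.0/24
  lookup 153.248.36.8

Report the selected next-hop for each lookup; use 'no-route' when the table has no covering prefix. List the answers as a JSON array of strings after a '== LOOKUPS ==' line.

Process each operation:
  + 234.87.112.0/21 (H1) depth=21
  + 234.80.0.0/12 (H2) depth=12
  del 234.80.0.0/12 (clear depth 12)
  + 153.0.0.0/8 (H1) depth=8
  + 153.248.32.0/20 (H2) depth=20
  + 212.0.0.0/6 (H1) depth=6
  + 214.172.166.160/28 (H0) depth=28
  lookup 234.87.112.7: bits 111010100101011101110 walk d0:-→d1:-→d2:-→d3:-→d4:-→d5:-→d6:-→d7:-→d8:-→d9:-→d10:-→d11:-→d12:-→d13:-→d14:-→d15:-→d16:-→d17:-→d18:-→d19:-→d20:-→d21:H1 -> H1
  + 153.248.36.145/32 (H1) depth=32
  + 234.87.117.0/24 (H2) depth=24
  del 234.87.112.0/21 (clear depth 21)
  + 234.87.112.0/20 (H2) depth=20
  del 214.172.166.160/28 (clear depth 28)
  + 152.0.0.0/6 (H2) depth=6
  + 153.248.36.0/24 (H0) depth=24
  lookup 153.38.8.174: bits 10011001 walk d0:-→d1:-→d2:-→d3:-→d4:-→d5:-→d6:H2→d7:-→d8:H1 -> H1
  lookup 62.127.109.127: bits ε walk d0:- -> no-route
  lookup 153.248.36.145: bits 10011001111110000010010010010001 walk d0:-→d1:-→d2:-→d3:-→d4:-→d5:-→d6:H2→d7:-→d8:H1→d9:-→d10:-→d11:-→d12:-→d13:-→d14:-→d15:-→d16:-→d17:-→d18:-→d19:-→d20:H2→d21:-→d22:-→d23:-→d24:H0→d25:-→d26:-→d27:-→d28:-→d29:-→d30:-→d31:-→d32:H1 -> H1
  lookup 40.159.12.156: bits ε walk d0:- -> no-route
  + 208.0.0.0/4 (H2) depth=4
  del 152.0.0.0/6 (clear depth 6)
  + 153.0.0.0/8 (H1) depth=8
  lookup 234.87.117.0: bits 111010100101011101110101 walk d0:-→d1:-→d2:-→d3:-→d4:-→d5:-→d6:-→d7:-→d8:-→d9:-→d10:-→d11:-→d12:-→d13:-→d14:-→d15:-→d16:-→d17:-→d18:-→d19:-→d20:H2→d21:-→d22:-→d23:-→d24:H2 -> H2
  + 0.0.0.0/0 (H2) depth=0
  del 234.87.117.0/24 (clear depth 24)
  lookup 153.248.36.8: bits 100110011111100000100100 walk d0:H2→d1:-→d2:-→d3:-→d4:-→d5:-→d6:-→d7:-→d8:H1→d9:-→d10:-→d11:-→d12:-→d13:-→d14:-→d15:-→d16:-→d17:-→d18:-→d19:-→d20:H2→d21:-→d22:-→d23:-→d24:H0 -> H0

== LOOKUPS ==
["H1","H1","no-route","H1","no-route","H2","H0"]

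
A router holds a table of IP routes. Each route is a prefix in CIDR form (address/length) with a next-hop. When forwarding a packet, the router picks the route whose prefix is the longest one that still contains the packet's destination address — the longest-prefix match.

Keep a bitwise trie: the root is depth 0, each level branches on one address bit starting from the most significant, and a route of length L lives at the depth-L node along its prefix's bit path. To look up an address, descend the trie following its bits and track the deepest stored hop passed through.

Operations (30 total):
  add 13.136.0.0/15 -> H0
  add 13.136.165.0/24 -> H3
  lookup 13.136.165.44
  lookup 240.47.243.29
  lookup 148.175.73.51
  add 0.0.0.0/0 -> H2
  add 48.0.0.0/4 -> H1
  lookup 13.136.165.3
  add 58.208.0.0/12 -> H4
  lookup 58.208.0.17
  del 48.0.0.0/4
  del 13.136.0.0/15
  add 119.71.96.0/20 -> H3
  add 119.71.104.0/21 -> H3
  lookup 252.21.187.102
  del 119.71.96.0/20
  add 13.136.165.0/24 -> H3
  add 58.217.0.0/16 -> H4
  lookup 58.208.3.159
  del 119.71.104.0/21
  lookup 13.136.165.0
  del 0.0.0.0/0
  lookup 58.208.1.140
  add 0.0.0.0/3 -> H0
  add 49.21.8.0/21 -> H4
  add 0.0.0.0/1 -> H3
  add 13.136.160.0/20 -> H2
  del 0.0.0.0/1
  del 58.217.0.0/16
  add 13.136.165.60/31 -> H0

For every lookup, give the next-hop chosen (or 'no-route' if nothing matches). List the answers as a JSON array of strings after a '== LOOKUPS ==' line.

Trace:
  add 13.136.0.0/15 -> H0 at depth 15
  add 13.136.165.0/24 -> H3 at depth 24
  Q 13.136.165.44: descend 000011011000100010100101 ; hops seen [H0,H3] ; pick H3
  Q 240.47.243.29: descend ε ; hops seen [∅] ; pick no-route
  Q 148.175.73.51: descend ε ; hops seen [∅] ; pick no-route
  add 0.0.0.0/0 -> H2 at depth 0
  add 48.0.0.0/4 -> H1 at depth 4
  Q 13.136.165.3: descend 000011011000100010100101 ; hops seen [H2,H0,H3] ; pick H3
  add 58.208.0.0/12 -> H4 at depth 12
  Q 58.208.0.17: descend 001110101101 ; hops seen [H2,H1,H4] ; pick H4
  del 48.0.0.0/4 (clear depth 4)
  del 13.136.0.0/15 (clear depth 15)
  add 119.71.96.0/20 -> H3 at depth 20
  add 119.71.104.0/21 -> H3 at depth 21
  Q 252.21.187.102: descend ε ; hops seen [H2] ; pick H2
  del 119.71.96.0/20 (clear depth 20)
  add 13.136.165.0/24 -> H3 at depth 24
  add 58.217.0.0/16 -> H4 at depth 16
  Q 58.208.3.159: descend 001110101101 ; hops seen [H2,H4] ; pick H4
  del 119.71.104.0/21 (clear depth 21)
  Q 13.136.165.0: descend 000011011000100010100101 ; hops seen [H2,H3] ; pick H3
  del 0.0.0.0/0 (clear depth 0)
  Q 58.208.1.140: descend 001110101101 ; hops seen [H4] ; pick H4
  add 0.0.0.0/3 -> H0 at depth 3
  add 49.21.8.0/21 -> H4 at depth 21
  add 0.0.0.0/1 -> H3 at depth 1
  add 13.136.160.0/20 -> H2 at depth 20
  del 0.0.0.0/1 (clear depth 1)
  del 58.217.0.0/16 (clear depth 16)
  add 13.136.165.60/31 -> H0 at depth 31

== LOOKUPS ==
["H3","no-route","no-route","H3","H4","H2","H4","H3","H4"]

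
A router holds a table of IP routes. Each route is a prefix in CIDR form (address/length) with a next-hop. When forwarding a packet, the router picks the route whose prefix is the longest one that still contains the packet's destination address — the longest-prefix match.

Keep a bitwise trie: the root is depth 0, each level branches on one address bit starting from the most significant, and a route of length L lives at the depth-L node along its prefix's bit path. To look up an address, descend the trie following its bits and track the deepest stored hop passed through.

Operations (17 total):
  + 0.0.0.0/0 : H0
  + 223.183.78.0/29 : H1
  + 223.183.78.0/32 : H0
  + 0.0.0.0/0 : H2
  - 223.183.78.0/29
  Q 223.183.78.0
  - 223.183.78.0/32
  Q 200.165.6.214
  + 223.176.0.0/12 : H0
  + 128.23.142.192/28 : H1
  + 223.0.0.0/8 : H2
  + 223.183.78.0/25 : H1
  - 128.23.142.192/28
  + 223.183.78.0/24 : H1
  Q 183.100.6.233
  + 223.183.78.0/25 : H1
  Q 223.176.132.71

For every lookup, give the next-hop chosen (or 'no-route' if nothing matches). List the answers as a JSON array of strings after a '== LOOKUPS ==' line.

Trace:
  + 0.0.0.0/0 (H0) depth=0
  + 223.183.78.0/29 (H1) depth=29
  + 223.183.78.0/32 (H0) depth=32
  + 0.0.0.0/0 (H2) depth=0
  del 223.183.78.0/29 (clear depth 29)
  ? 223.183.78.0  path d0:H2→d1:-→d2:-→d3:-→d4:-→d5:-→d6:-→d7:-→d8:-→d9:-→d10:-→d11:-→d12:-→d13:-→d14:-→d15:-→d16:-→d17:-→d18:-→d19:-→d20:-→d21:-→d22:-→d23:-→d24:-→d25:-→d26:-→d27:-→d28:-→d29:-→d30:-→d31:-→d32:H0  best=H0
  del 223.183.78.0/32 (clear depth 32)
  ? 200.165.6.214  path d0:H2→d1:-→d2:-→d3:-  best=H2
  + 223.176.0.0/12 (H0) depth=12
  + 128.23.142.192/28 (H1) depth=28
  + 223.0.0.0/8 (H2) depth=8
  + 223.183.78.0/25 (H1) depth=25
  del 128.23.142.192/28 (clear depth 28)
  + 223.183.78.0/24 (H1) depth=24
  ? 183.100.6.233  path d0:H2→d1:-→d2:-  best=H2
  + 223.183.78.0/25 (H1) depth=25
  ? 223.176.132.71  path d0:H2→d1:-→d2:-→d3:-→d4:-→d5:-→d6:-→d7:-→d8:H2→d9:-→d10:-→d11:-→d12:H0→d13:-  best=H0

== LOOKUPS ==
["H0","H2","H2","H0"]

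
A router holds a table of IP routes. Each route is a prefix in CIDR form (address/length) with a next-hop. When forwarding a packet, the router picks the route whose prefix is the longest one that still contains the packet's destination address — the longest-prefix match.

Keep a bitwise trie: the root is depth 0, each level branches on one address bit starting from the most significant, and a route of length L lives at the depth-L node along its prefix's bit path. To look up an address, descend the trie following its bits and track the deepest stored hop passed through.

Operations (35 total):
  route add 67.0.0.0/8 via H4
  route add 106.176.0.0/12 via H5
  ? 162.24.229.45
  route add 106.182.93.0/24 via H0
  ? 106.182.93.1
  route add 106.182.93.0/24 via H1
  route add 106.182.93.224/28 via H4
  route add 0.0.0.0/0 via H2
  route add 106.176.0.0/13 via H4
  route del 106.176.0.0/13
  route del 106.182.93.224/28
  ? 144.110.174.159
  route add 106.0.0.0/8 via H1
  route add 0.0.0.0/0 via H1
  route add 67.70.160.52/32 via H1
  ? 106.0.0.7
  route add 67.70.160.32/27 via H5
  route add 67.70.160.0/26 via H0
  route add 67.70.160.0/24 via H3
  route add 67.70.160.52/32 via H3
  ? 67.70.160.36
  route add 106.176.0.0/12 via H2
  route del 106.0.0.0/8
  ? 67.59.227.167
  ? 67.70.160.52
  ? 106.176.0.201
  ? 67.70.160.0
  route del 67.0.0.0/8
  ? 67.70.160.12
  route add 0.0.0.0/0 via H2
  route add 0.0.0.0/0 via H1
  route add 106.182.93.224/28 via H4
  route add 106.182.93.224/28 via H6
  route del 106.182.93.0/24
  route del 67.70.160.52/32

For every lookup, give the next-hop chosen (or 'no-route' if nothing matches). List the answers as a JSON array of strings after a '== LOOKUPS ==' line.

Apply in order:
  + 67.0.0.0/8 (H4) depth=8
  + 106.176.0.0/12 (H5) depth=12
  ? 162.24.229.45  path d0:-  best=no-route
  + 106.182.93.0/24 (H0) depth=24
  ? 106.182.93.1  path d0:-→d1:-→d2:-→d3:-→d4:-→d5:-→d6:-→d7:-→d8:-→d9:-→d10:-→d11:-→d12:H5→d13:-→d14:-→d15:-→d16:-→d17:-→d18:-→d19:-→d20:-→d21:-→d22:-→d23:-→d24:H0  best=H0
  + 106.182.93.0/24 (H1) depth=24
  + 106.182.93.224/28 (H4) depth=28
  + 0.0.0.0/0 (H2) depth=0
  + 106.176.0.0/13 (H4) depth=13
  - 106.176.0.0/13 clear@13
  - 106.182.93.224/28 clear@28
  ? 144.110.174.159  path d0:H2  best=H2
  + 106.0.0.0/8 (H1) depth=8
  + 0.0.0.0/0 (H1) depth=0
  + 67.70.160.52/32 (H1) depth=32
  ? 106.0.0.7  path d0:H1→d1:-→d2:-→d3:-→d4:-→d5:-→d6:-→d7:-→d8:H1  best=H1
  + 67.70.160.32/27 (H5) depth=27
  + 67.70.160.0/26 (H0) depth=26
  + 67.70.160.0/24 (H3) depth=24
  + 67.70.160.52/32 (H3) depth=32
  ? 67.70.160.36  path d0:H1→d1:-→d2:-→d3:-→d4:-→d5:-→d6:-→d7:-→d8:H4→d9:-→d10:-→d11:-→d12:-→d13:-→d14:-→d15:-→d16:-→d17:-→d18:-→d19:-→d20:-→d21:-→d22:-→d23:-→d24:H3→d25:-→d26:H0→d27:H5  best=H5
  + 106.176.0.0/12 (H2) depth=12
  - 106.0.0.0/8 clear@8
  ? 67.59.227.167  path d0:H1→d1:-→d2:-→d3:-→d4:-→d5:-→d6:-→d7:-→d8:H4→d9:-  best=H4
  ? 67.70.160.52  path d0:H1→d1:-→d2:-→d3:-→d4:-→d5:-→d6:-→d7:-→d8:H4→d9:-→d10:-→d11:-→d12:-→d13:-→d14:-→d15:-→d16:-→d17:-→d18:-→d19:-→d20:-→d21:-→d22:-→d23:-→d24:H3→d25:-→d26:H0→d27:H5→d28:-→d29:-→d30:-→d31:-→d32:H3  best=H3
  ? 106.176.0.201  path d0:H1→d1:-→d2:-→d3:-→d4:-→d5:-→d6:-→d7:-→d8:-→d9:-→d10:-→d11:-→d12:H2→d13:-  best=H2
  ? 67.70.160.0  path d0:H1→d1:-→d2:-→d3:-→d4:-→d5:-→d6:-→d7:-→d8:H4→d9:-→d10:-→d11:-→d12:-→d13:-→d14:-→d15:-→d16:-→d17:-→d18:-→d19:-→d20:-→d21:-→d22:-→d23:-→d24:H3→d25:-→d26:H0  best=H0
  - 67.0.0.0/8 clear@8
  ? 67.70.160.12  path d0:H1→d1:-→d2:-→d3:-→d4:-→d5:-→d6:-→d7:-→d8:-→d9:-→d10:-→d11:-→d12:-→d13:-→d14:-→d15:-→d16:-→d17:-→d18:-→d19:-→d20:-→d21:-→d22:-→d23:-→d24:H3→d25:-→d26:H0  best=H0
  + 0.0.0.0/0 (H2) depth=0
  + 0.0.0.0/0 (H1) depth=0
  + 106.182.93.224/28 (H4) depth=28
  + 106.182.93.224/28 (H6) depth=28
  - 106.182.93.0/24 clear@24
  - 67.70.160.52/32 clear@32

== LOOKUPS ==
["no-route","H0","H2","H1","H5","H4","H3","H2","H0","H0"]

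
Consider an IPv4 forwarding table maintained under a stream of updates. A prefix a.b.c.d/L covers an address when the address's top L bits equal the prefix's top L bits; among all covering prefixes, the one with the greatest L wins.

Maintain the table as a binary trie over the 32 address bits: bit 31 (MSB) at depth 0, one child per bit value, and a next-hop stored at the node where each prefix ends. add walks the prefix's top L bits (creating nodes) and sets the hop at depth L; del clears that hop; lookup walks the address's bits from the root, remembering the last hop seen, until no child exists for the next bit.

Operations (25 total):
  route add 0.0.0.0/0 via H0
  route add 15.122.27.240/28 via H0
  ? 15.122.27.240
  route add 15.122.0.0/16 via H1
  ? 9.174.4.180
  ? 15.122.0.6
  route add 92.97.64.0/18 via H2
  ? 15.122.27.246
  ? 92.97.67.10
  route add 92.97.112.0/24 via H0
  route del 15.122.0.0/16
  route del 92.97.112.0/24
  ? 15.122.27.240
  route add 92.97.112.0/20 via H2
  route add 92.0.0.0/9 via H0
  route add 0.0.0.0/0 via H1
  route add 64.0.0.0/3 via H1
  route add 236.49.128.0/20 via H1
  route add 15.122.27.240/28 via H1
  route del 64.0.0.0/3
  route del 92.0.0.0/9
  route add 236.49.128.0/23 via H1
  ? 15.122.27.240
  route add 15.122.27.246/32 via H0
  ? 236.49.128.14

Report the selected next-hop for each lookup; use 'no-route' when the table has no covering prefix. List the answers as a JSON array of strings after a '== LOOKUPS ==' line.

Process each operation:
  + 0.0.0.0/0 (H0) depth=0
  + 15.122.27.240/28 (H0) depth=28
  Q 15.122.27.240: descend 0000111101111010000110111111 ; hops seen [H0,H0] ; pick H0
  + 15.122.0.0/16 (H1) depth=16
  Q 9.174.4.180: descend 00001 ; hops seen [H0] ; pick H0
  Q 15.122.0.6: descend 0000111101111010000 ; hops seen [H0,H1] ; pick H1
  + 92.97.64.0/18 (H2) depth=18
  Q 15.122.27.246: descend 0000111101111010000110111111 ; hops seen [H0,H1,H0] ; pick H0
  Q 92.97.67.10: descend 010111000110000101 ; hops seen [H0,H2] ; pick H2
  + 92.97.112.0/24 (H0) depth=24
  - 15.122.0.0/16 clear@16
  - 92.97.112.0/24 clear@24
  Q 15.122.27.240: descend 0000111101111010000110111111 ; hops seen [H0,H0] ; pick H0
  + 92.97.112.0/20 (H2) depth=20
  + 92.0.0.0/9 (H0) depth=9
  + 0.0.0.0/0 (H1) depth=0
  + 64.0.0.0/3 (H1) depth=3
  + 236.49.128.0/20 (H1) depth=20
  + 15.122.27.240/28 (H1) depth=28
  - 64.0.0.0/3 clear@3
  - 92.0.0.0/9 clear@9
  + 236.49.128.0/23 (H1) depth=23
  Q 15.122.27.240: descend 0000111101111010000110111111 ; hops seen [H1,H1] ; pick H1
  + 15.122.27.246/32 (H0) depth=32
  Q 236.49.128.14: descend 11101100001100011000000 ; hops seen [H1,H1,H1] ; pick H1

== LOOKUPS ==
["H0","H0","H1","H0","H2","H0","H1","H1"]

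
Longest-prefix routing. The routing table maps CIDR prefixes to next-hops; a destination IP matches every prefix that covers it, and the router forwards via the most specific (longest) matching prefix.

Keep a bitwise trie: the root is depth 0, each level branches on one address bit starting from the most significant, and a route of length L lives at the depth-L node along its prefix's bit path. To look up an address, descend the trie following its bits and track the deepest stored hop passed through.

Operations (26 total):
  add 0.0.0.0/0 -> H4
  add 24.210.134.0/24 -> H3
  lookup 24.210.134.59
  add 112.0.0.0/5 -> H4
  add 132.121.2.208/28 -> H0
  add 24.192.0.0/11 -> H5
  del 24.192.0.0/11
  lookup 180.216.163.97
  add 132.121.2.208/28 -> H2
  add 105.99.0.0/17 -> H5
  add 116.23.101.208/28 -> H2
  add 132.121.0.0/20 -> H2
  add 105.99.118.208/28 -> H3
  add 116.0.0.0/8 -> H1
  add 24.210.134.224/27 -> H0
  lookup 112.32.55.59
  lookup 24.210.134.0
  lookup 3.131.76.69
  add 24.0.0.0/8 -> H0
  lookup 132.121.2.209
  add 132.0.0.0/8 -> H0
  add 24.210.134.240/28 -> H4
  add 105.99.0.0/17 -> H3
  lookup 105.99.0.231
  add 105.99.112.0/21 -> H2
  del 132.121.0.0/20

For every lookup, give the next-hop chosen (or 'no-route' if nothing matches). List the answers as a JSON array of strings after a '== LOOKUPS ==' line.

Apply in order:
  add 0.0.0.0/0 -> H4 at depth 0
  add 24.210.134.0/24 -> H3 at depth 24
  lookup 24.210.134.59: bits 000110001101001010000110 walk d0:H4→d1:-→d2:-→d3:-→d4:-→d5:-→d6:-→d7:-→d8:-→d9:-→d10:-→d11:-→d12:-→d13:-→d14:-→d15:-→d16:-→d17:-→d18:-→d19:-→d20:-→d21:-→d22:-→d23:-→d24:H3 -> H3
  add 112.0.0.0/5 -> H4 at depth 5
  add 132.121.2.208/28 -> H0 at depth 28
  add 24.192.0.0/11 -> H5 at depth 11
  del 24.192.0.0/11 (clear depth 11)
  lookup 180.216.163.97: bits 10 walk d0:H4→d1:-→d2:- -> H4
  add 132.121.2.208/28 -> H2 at depth 28
  add 105.99.0.0/17 -> H5 at depth 17
  add 116.23.101.208/28 -> H2 at depth 28
  add 132.121.0.0/20 -> H2 at depth 20
  add 105.99.118.208/28 -> H3 at depth 28
  add 116.0.0.0/8 -> H1 at depth 8
  add 24.210.134.224/27 -> H0 at depth 27
  lookup 112.32.55.59: bits 01110 walk d0:H4→d1:-→d2:-→d3:-→d4:-→d5:H4 -> H4
  lookup 24.210.134.0: bits 000110001101001010000110 walk d0:H4→d1:-→d2:-→d3:-→d4:-→d5:-→d6:-→d7:-→d8:-→d9:-→d10:-→d11:-→d12:-→d13:-→d14:-→d15:-→d16:-→d17:-→d18:-→d19:-→d20:-→d21:-→d22:-→d23:-→d24:H3 -> H3
  lookup 3.131.76.69: bits 000 walk d0:H4→d1:-→d2:-→d3:- -> H4
  add 24.0.0.0/8 -> H0 at depth 8
  lookup 132.121.2.209: bits 1000010001111001000000101101 walk d0:H4→d1:-→d2:-→d3:-→d4:-→d5:-→d6:-→d7:-→d8:-→d9:-→d10:-→d11:-→d12:-→d13:-→d14:-→d15:-→d16:-→d17:-→d18:-→d19:-→d20:H2→d21:-→d22:-→d23:-→d24:-→d25:-→d26:-→d27:-→d28:H2 -> H2
  add 132.0.0.0/8 -> H0 at depth 8
  add 24.210.134.240/28 -> H4 at depth 28
  add 105.99.0.0/17 -> H3 at depth 17
  lookup 105.99.0.231: bits 01101001011000110 walk d0:H4→d1:-→d2:-→d3:-→d4:-→d5:-→d6:-→d7:-→d8:-→d9:-→d10:-→d11:-→d12:-→d13:-→d14:-→d15:-→d16:-→d17:H3 -> H3
  add 105.99.112.0/21 -> H2 at depth 21
  del 132.121.0.0/20 (clear depth 20)

== LOOKUPS ==
["H3","H4","H4","H3","H4","H2","H3"]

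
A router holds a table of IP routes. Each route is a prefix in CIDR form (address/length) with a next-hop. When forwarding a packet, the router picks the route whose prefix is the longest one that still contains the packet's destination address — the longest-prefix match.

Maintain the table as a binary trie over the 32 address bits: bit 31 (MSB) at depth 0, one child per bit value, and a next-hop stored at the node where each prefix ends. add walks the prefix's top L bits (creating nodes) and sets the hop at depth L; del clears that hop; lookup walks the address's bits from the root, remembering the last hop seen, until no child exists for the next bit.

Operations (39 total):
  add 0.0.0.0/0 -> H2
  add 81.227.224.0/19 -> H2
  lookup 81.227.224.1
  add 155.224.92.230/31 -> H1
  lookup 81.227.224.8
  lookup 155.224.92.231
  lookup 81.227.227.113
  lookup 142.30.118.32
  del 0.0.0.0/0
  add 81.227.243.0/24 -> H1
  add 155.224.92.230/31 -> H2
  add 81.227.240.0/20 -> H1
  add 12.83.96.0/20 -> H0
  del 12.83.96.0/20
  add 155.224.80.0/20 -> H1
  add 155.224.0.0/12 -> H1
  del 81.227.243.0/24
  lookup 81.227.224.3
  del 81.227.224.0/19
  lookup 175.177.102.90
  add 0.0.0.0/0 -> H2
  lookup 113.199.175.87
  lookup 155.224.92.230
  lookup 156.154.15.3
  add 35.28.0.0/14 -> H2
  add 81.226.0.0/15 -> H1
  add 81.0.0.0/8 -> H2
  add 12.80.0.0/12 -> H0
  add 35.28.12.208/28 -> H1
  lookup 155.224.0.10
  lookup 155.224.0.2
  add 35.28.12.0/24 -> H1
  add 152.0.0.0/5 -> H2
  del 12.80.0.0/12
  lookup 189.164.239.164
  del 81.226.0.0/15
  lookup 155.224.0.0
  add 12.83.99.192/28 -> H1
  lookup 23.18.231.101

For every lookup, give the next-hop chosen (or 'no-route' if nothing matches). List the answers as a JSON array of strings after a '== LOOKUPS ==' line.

Trace:
  add 0.0.0.0/0 -> H2 at depth 0
  add 81.227.224.0/19 -> H2 at depth 19
  Q 81.227.224.1: descend 0101000111100011111 ; hops seen [H2,H2] ; pick H2
  add 155.224.92.230/31 -> H1 at depth 31
  Q 81.227.224.8: descend 0101000111100011111 ; hops seen [H2,H2] ; pick H2
  Q 155.224.92.231: descend 1001101111100000010111001110011 ; hops seen [H2,H1] ; pick H1
  Q 81.227.227.113: descend 0101000111100011111 ; hops seen [H2,H2] ; pick H2
  Q 142.30.118.32: descend 100 ; hops seen [H2] ; pick H2
  del 0.0.0.0/0 (clear depth 0)
  add 81.227.243.0/24 -> H1 at depth 24
  add 155.224.92.230/31 -> H2 at depth 31
  add 81.227.240.0/20 -> H1 at depth 20
  add 12.83.96.0/20 -> H0 at depth 20
  del 12.83.96.0/20 (clear depth 20)
  add 155.224.80.0/20 -> H1 at depth 20
  add 155.224.0.0/12 -> H1 at depth 12
  del 81.227.243.0/24 (clear depth 24)
  Q 81.227.224.3: descend 0101000111100011111 ; hops seen [H2] ; pick H2
  del 81.227.224.0/19 (clear depth 19)
  Q 175.177.102.90: descend 10 ; hops seen [∅] ; pick no-route
  add 0.0.0.0/0 -> H2 at depth 0
  Q 113.199.175.87: descend 01 ; hops seen [H2] ; pick H2
  Q 155.224.92.230: descend 1001101111100000010111001110011 ; hops seen [H2,H1,H1,H2] ; pick H2
  Q 156.154.15.3: descend 10011 ; hops seen [H2] ; pick H2
  add 35.28.0.0/14 -> H2 at depth 14
  add 81.226.0.0/15 -> H1 at depth 15
  add 81.0.0.0/8 -> H2 at depth 8
  add 12.80.0.0/12 -> H0 at depth 12
  add 35.28.12.208/28 -> H1 at depth 28
  Q 155.224.0.10: descend 10011011111000000 ; hops seen [H2,H1] ; pick H1
  Q 155.224.0.2: descend 10011011111000000 ; hops seen [H2,H1] ; pick H1
  add 35.28.12.0/24 -> H1 at depth 24
  add 152.0.0.0/5 -> H2 at depth 5
  del 12.80.0.0/12 (clear depth 12)
  Q 189.164.239.164: descend 10 ; hops seen [H2] ; pick H2
  del 81.226.0.0/15 (clear depth 15)
  Q 155.224.0.0: descend 10011011111000000 ; hops seen [H2,H2,H1] ; pick H1
  add 12.83.99.192/28 -> H1 at depth 28
  Q 23.18.231.101: descend 000 ; hops seen [H2] ; pick H2

== LOOKUPS ==
["H2","H2","H1","H2","H2","H2","no-route","H2","H2","H2","H1","H1","H2","H1","H2"]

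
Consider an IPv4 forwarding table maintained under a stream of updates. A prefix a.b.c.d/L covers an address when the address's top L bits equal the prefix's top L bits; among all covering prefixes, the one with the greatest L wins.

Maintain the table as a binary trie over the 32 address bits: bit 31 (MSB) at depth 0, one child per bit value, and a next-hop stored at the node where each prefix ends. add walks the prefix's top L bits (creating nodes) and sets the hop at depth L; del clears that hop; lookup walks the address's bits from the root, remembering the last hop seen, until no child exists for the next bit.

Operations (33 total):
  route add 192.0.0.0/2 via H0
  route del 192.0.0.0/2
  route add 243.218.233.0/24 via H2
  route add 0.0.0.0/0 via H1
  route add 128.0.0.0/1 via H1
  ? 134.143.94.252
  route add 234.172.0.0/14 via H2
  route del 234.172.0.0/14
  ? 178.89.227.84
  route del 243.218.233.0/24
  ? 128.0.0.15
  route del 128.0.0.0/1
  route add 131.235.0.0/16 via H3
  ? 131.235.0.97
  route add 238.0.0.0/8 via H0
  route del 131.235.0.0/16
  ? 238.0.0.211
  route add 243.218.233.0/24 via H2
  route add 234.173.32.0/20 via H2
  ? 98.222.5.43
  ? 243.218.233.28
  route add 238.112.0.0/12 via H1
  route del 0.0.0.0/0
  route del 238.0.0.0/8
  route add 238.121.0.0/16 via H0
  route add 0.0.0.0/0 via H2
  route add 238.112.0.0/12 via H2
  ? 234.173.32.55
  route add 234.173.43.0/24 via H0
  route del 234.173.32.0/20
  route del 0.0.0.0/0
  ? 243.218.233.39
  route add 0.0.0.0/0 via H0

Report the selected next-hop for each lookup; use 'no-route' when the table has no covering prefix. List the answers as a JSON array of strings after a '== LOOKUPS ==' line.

Process each operation:
  + 192.0.0.0/2 (H0) depth=2
  del 192.0.0.0/2 (clear depth 2)
  + 243.218.233.0/24 (H2) depth=24
  + 0.0.0.0/0 (H1) depth=0
  + 128.0.0.0/1 (H1) depth=1
  lookup 134.143.94.252: bits 1 walk d0:H1→d1:H1 -> H1
  + 234.172.0.0/14 (H2) depth=14
  del 234.172.0.0/14 (clear depth 14)
  lookup 178.89.227.84: bits 1 walk d0:H1→d1:H1 -> H1
  del 243.218.233.0/24 (clear depth 24)
  lookup 128.0.0.15: bits 1 walk d0:H1→d1:H1 -> H1
  del 128.0.0.0/1 (clear depth 1)
  + 131.235.0.0/16 (H3) depth=16
  lookup 131.235.0.97: bits 1000001111101011 walk d0:H1→d1:-→d2:-→d3:-→d4:-→d5:-→d6:-→d7:-→d8:-→d9:-→d10:-→d11:-→d12:-→d13:-→d14:-→d15:-→d16:H3 -> H3
  + 238.0.0.0/8 (H0) depth=8
  del 131.235.0.0/16 (clear depth 16)
  lookup 238.0.0.211: bits 11101110 walk d0:H1→d1:-→d2:-→d3:-→d4:-→d5:-→d6:-→d7:-→d8:H0 -> H0
  + 243.218.233.0/24 (H2) depth=24
  + 234.173.32.0/20 (H2) depth=20
  lookup 98.222.5.43: bits ε walk d0:H1 -> H1
  lookup 243.218.233.28: bits 111100111101101011101001 walk d0:H1→d1:-→d2:-→d3:-→d4:-→d5:-→d6:-→d7:-→d8:-→d9:-→d10:-→d11:-→d12:-→d13:-→d14:-→d15:-→d16:-→d17:-→d18:-→d19:-→d20:-→d21:-→d22:-→d23:-→d24:H2 -> H2
  + 238.112.0.0/12 (H1) depth=12
  del 0.0.0.0/0 (clear depth 0)
  del 238.0.0.0/8 (clear depth 8)
  + 238.121.0.0/16 (H0) depth=16
  + 0.0.0.0/0 (H2) depth=0
  + 238.112.0.0/12 (H2) depth=12
  lookup 234.173.32.55: bits 11101010101011010010 walk d0:H2→d1:-→d2:-→d3:-→d4:-→d5:-→d6:-→d7:-→d8:-→d9:-→d10:-→d11:-→d12:-→d13:-→d14:-→d15:-→d16:-→d17:-→d18:-→d19:-→d20:H2 -> H2
  + 234.173.43.0/24 (H0) depth=24
  del 234.173.32.0/20 (clear depth 20)
  del 0.0.0.0/0 (clear depth 0)
  lookup 243.218.233.39: bits 111100111101101011101001 walk d0:-→d1:-→d2:-→d3:-→d4:-→d5:-→d6:-→d7:-→d8:-→d9:-→d10:-→d11:-→d12:-→d13:-→d14:-→d15:-→d16:-→d17:-→d18:-→d19:-→d20:-→d21:-→d22:-→d23:-→d24:H2 -> H2
  + 0.0.0.0/0 (H0) depth=0

== LOOKUPS ==
["H1","H1","H1","H3","H0","H1","H2","H2","H2"]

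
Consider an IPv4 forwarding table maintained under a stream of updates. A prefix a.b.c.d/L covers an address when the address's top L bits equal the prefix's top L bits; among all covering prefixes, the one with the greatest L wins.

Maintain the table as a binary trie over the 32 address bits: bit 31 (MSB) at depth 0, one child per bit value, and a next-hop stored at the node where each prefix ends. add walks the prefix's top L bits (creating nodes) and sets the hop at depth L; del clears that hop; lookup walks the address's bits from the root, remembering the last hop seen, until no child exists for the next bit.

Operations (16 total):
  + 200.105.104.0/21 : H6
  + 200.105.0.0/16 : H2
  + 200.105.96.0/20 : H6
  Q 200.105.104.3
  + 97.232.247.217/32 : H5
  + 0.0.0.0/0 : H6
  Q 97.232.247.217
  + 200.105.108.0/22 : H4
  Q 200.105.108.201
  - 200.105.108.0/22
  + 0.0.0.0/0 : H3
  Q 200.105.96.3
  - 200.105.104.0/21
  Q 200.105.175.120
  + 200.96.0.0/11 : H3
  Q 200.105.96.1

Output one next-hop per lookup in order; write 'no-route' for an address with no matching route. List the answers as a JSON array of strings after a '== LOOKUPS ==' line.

Apply in order:
  + 200.105.104.0/21 (H6) depth=21
  + 200.105.0.0/16 (H2) depth=16
  + 200.105.96.0/20 (H6) depth=20
  Q 200.105.104.3: descend 110010000110100101101 ; hops seen [H2,H6,H6] ; pick H6
  + 97.232.247.217/32 (H5) depth=32
  + 0.0.0.0/0 (H6) depth=0
  Q 97.232.247.217: descend 01100001111010001111011111011001 ; hops seen [H6,H5] ; pick H5
  + 200.105.108.0/22 (H4) depth=22
  Q 200.105.108.201: descend 1100100001101001011011 ; hops seen [H6,H2,H6,H6,H4] ; pick H4
  - 200.105.108.0/22 clear@22
  + 0.0.0.0/0 (H3) depth=0
  Q 200.105.96.3: descend 11001000011010010110 ; hops seen [H3,H2,H6] ; pick H6
  - 200.105.104.0/21 clear@21
  Q 200.105.175.120: descend 1100100001101001 ; hops seen [H3,H2] ; pick H2
  + 200.96.0.0/11 (H3) depth=11
  Q 200.105.96.1: descend 11001000011010010110 ; hops seen [H3,H3,H2,H6] ; pick H6

== LOOKUPS ==
["H6","H5","H4","H6","H2","H6"]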